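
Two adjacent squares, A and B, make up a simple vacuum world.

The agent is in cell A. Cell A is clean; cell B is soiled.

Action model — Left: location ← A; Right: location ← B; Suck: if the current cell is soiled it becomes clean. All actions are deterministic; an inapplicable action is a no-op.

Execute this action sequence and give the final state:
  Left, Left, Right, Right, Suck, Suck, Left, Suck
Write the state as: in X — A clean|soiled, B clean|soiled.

in A — A clean, B clean

1) do Left; now in A — A clean, B soiled
2) do Left; now in A — A clean, B soiled
3) do Right; now in B — A clean, B soiled
4) do Right; now in B — A clean, B soiled
5) do Suck; now in B — A clean, B clean
6) do Suck; now in B — A clean, B clean
7) do Left; now in A — A clean, B clean
8) do Suck; now in A — A clean, B clean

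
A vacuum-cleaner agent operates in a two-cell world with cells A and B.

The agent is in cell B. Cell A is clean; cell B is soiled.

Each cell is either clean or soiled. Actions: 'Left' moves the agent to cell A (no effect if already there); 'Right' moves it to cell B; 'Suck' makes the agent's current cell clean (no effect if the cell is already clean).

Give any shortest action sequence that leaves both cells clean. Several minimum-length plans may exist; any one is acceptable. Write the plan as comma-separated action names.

Suck

1) do Suck; now (B; A:clean, B:clean)
min 1: B is soiled, one Suck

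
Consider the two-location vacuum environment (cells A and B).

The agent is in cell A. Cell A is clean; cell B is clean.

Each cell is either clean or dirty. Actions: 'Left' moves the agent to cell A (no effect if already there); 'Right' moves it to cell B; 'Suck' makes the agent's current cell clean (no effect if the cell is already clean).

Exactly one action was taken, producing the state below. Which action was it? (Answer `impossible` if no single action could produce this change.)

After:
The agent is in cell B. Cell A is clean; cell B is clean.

try  Left: (A; A:clean, B:clean)
try Right: (B; A:clean, B:clean)  ← match
try  Suck: (A; A:clean, B:clean)

Right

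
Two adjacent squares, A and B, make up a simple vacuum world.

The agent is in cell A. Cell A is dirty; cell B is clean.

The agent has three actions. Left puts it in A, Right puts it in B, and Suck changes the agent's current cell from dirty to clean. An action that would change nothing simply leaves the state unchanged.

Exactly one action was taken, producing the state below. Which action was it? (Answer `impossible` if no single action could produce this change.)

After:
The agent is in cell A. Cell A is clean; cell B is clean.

try  Left: loc=A A=dirty B=clean
try Right: loc=B A=dirty B=clean
try  Suck: loc=A A=clean B=clean  ← match

Suck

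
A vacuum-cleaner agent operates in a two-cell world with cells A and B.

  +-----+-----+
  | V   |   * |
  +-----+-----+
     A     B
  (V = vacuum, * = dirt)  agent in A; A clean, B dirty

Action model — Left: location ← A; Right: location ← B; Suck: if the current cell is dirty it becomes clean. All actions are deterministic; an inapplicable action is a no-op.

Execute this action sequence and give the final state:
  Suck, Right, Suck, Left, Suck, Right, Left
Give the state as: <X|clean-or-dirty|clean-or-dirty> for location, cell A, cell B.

step 1/7 (Suck): <A|clean|dirty>
step 2/7 (Right): <B|clean|dirty>
step 3/7 (Suck): <B|clean|clean>
step 4/7 (Left): <A|clean|clean>
step 5/7 (Suck): <A|clean|clean>
step 6/7 (Right): <B|clean|clean>
step 7/7 (Left): <A|clean|clean>

<A|clean|clean>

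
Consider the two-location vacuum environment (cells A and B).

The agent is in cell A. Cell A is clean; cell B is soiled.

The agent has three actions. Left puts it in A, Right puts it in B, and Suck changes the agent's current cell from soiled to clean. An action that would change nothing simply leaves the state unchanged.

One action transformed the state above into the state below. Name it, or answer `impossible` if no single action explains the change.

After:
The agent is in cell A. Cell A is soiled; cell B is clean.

try  Left: loc=A A=clean B=soiled
try Right: loc=B A=clean B=soiled
try  Suck: loc=A A=clean B=soiled
no single action produces the after-state

impossible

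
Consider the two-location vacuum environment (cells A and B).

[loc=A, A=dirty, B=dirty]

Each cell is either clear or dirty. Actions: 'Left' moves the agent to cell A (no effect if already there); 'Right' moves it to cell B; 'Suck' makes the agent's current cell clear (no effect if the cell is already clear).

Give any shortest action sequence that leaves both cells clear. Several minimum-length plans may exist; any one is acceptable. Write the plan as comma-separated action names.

[1] after Suck: <A|clear|dirty>
[2] after Right: <B|clear|dirty>
[3] after Suck: <B|clear|clear>
min 3: Suck A + move + Suck B

Suck, Right, Suck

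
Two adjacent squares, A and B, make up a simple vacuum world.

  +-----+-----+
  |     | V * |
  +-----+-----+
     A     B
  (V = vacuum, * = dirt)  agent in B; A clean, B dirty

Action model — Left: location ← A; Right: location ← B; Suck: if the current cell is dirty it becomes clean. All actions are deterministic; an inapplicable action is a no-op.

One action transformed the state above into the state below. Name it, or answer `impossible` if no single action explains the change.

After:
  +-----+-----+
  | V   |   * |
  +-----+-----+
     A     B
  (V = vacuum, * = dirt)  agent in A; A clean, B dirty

try  Left: loc=A A=clean B=dirty  ← match
try Right: loc=B A=clean B=dirty
try  Suck: loc=B A=clean B=clean

Left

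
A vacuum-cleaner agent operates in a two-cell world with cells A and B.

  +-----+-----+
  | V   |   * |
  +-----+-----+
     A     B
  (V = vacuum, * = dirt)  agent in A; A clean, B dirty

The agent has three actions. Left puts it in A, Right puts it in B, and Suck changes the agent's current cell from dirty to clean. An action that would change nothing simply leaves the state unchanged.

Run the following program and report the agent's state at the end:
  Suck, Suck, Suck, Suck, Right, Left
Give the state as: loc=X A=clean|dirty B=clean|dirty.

[1] after Suck: loc=A A=clean B=dirty
[2] after Suck: loc=A A=clean B=dirty
[3] after Suck: loc=A A=clean B=dirty
[4] after Suck: loc=A A=clean B=dirty
[5] after Right: loc=B A=clean B=dirty
[6] after Left: loc=A A=clean B=dirty

loc=A A=clean B=dirty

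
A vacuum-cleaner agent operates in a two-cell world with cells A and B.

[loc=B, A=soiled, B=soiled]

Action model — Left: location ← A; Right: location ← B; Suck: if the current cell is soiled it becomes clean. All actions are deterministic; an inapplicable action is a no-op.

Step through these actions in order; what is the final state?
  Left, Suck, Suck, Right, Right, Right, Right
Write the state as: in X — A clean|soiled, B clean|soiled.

in B — A clean, B soiled

t=1 Left ⇒ in A — A soiled, B soiled
t=2 Suck ⇒ in A — A clean, B soiled
t=3 Suck ⇒ in A — A clean, B soiled
t=4 Right ⇒ in B — A clean, B soiled
t=5 Right ⇒ in B — A clean, B soiled
t=6 Right ⇒ in B — A clean, B soiled
t=7 Right ⇒ in B — A clean, B soiled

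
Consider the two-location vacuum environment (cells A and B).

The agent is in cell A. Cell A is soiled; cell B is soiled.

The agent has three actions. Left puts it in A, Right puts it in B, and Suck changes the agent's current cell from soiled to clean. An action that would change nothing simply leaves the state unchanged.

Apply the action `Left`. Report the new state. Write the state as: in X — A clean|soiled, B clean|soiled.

start: in A — A soiled, B soiled
step 1/1 (Left): in A — A soiled, B soiled

in A — A soiled, B soiled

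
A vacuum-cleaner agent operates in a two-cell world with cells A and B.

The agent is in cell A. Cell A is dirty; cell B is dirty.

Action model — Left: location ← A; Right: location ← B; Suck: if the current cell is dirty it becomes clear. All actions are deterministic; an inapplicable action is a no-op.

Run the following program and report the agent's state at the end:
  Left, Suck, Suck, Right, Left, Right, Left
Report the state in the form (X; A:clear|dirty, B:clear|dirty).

1) do Left; now (A; A:dirty, B:dirty)
2) do Suck; now (A; A:clear, B:dirty)
3) do Suck; now (A; A:clear, B:dirty)
4) do Right; now (B; A:clear, B:dirty)
5) do Left; now (A; A:clear, B:dirty)
6) do Right; now (B; A:clear, B:dirty)
7) do Left; now (A; A:clear, B:dirty)

(A; A:clear, B:dirty)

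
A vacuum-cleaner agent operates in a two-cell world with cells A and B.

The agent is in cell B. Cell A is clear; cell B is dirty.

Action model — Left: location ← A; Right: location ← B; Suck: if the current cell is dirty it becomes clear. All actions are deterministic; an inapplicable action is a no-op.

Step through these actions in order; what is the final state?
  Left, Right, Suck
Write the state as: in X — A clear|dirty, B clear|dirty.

in B — A clear, B clear

Left (#1): in A — A clear, B dirty
Right (#2): in B — A clear, B dirty
Suck (#3): in B — A clear, B clear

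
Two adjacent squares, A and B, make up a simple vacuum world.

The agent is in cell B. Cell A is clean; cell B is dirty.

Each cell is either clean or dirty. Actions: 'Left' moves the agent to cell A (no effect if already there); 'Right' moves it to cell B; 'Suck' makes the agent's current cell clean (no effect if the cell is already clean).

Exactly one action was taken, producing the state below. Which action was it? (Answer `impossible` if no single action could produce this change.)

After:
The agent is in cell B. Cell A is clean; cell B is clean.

try  Left: (A; A:clean, B:dirty)
try Right: (B; A:clean, B:dirty)
try  Suck: (B; A:clean, B:clean)  ← match

Suck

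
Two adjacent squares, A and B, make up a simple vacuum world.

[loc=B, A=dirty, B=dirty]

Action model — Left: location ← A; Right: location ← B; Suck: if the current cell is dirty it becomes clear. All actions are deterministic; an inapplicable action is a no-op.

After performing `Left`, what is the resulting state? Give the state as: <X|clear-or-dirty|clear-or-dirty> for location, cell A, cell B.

start: <B|dirty|dirty>
t=1 Left ⇒ <A|dirty|dirty>

<A|dirty|dirty>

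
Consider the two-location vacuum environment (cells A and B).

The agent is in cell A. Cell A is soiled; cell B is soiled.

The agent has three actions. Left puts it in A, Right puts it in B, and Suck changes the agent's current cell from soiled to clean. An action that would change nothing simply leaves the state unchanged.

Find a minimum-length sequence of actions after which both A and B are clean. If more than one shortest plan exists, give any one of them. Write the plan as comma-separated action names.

Suck, Right, Suck

[1] after Suck: <A|clean|soiled>
[2] after Right: <B|clean|soiled>
[3] after Suck: <B|clean|clean>
min 3: Suck A + move + Suck B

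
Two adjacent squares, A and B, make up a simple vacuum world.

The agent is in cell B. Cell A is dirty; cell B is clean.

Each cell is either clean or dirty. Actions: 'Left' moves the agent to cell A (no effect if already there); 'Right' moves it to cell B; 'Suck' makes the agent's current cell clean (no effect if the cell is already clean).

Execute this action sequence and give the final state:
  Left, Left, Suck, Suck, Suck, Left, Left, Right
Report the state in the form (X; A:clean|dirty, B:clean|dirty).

(B; A:clean, B:clean)

Left (#1): (A; A:dirty, B:clean)
Left (#2): (A; A:dirty, B:clean)
Suck (#3): (A; A:clean, B:clean)
Suck (#4): (A; A:clean, B:clean)
Suck (#5): (A; A:clean, B:clean)
Left (#6): (A; A:clean, B:clean)
Left (#7): (A; A:clean, B:clean)
Right (#8): (B; A:clean, B:clean)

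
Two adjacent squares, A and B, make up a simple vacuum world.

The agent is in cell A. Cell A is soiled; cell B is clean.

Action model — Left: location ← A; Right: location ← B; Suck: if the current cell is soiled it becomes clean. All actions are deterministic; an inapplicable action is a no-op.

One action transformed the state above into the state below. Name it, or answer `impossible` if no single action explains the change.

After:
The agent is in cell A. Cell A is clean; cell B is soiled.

try  Left: (A; A:soiled, B:clean)
try Right: (B; A:soiled, B:clean)
try  Suck: (A; A:clean, B:clean)
no single action produces the after-state

impossible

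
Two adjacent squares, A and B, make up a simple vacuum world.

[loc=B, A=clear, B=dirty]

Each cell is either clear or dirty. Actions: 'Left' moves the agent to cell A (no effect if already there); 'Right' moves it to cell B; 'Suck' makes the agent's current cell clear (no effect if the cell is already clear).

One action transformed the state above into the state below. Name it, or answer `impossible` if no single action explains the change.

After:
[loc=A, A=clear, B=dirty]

Left

try  Left: (A; A:clear, B:dirty)  ← match
try Right: (B; A:clear, B:dirty)
try  Suck: (B; A:clear, B:clear)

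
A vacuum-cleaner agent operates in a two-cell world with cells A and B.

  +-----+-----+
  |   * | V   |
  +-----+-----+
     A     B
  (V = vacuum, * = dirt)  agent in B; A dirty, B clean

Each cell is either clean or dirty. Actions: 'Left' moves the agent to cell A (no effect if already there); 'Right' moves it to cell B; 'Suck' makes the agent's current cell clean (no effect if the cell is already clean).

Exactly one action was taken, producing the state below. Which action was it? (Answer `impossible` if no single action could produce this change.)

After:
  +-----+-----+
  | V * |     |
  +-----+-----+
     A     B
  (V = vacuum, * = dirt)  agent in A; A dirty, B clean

try  Left: in A — A dirty, B clean  ← match
try Right: in B — A dirty, B clean
try  Suck: in B — A dirty, B clean

Left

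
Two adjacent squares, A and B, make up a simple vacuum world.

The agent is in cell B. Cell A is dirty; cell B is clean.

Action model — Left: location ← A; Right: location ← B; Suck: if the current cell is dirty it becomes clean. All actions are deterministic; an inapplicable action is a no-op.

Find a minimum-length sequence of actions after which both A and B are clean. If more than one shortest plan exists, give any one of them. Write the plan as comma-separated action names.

Left, Suck

1. Left → loc=A A=dirty B=clean
2. Suck → loc=A A=clean B=clean
min 2: go A then Suck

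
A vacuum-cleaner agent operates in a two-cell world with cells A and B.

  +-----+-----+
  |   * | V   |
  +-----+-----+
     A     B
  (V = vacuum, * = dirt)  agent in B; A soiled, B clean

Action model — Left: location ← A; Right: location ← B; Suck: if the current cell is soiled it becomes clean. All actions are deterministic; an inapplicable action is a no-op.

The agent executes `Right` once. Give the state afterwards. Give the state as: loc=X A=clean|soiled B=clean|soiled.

loc=B A=soiled B=clean

start: loc=B A=soiled B=clean
t=1 Right ⇒ loc=B A=soiled B=clean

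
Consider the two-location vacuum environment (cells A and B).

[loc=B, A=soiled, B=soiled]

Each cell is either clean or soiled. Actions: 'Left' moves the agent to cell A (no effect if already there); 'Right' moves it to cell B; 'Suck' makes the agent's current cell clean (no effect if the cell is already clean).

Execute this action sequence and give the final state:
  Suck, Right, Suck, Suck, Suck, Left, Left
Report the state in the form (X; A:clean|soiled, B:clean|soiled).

1) do Suck; now (B; A:soiled, B:clean)
2) do Right; now (B; A:soiled, B:clean)
3) do Suck; now (B; A:soiled, B:clean)
4) do Suck; now (B; A:soiled, B:clean)
5) do Suck; now (B; A:soiled, B:clean)
6) do Left; now (A; A:soiled, B:clean)
7) do Left; now (A; A:soiled, B:clean)

(A; A:soiled, B:clean)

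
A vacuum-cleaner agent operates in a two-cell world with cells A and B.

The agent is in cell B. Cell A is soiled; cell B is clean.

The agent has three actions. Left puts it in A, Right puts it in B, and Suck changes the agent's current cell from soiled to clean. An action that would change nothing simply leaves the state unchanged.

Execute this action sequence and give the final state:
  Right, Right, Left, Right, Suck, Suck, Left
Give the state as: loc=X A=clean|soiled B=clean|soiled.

step 1/7 (Right): loc=B A=soiled B=clean
step 2/7 (Right): loc=B A=soiled B=clean
step 3/7 (Left): loc=A A=soiled B=clean
step 4/7 (Right): loc=B A=soiled B=clean
step 5/7 (Suck): loc=B A=soiled B=clean
step 6/7 (Suck): loc=B A=soiled B=clean
step 7/7 (Left): loc=A A=soiled B=clean

loc=A A=soiled B=clean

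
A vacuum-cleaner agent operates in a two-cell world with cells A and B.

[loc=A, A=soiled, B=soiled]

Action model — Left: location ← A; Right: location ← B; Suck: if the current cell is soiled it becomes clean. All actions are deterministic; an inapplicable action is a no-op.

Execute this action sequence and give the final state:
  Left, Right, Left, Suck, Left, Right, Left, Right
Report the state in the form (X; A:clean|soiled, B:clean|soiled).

1. Left → (A; A:soiled, B:soiled)
2. Right → (B; A:soiled, B:soiled)
3. Left → (A; A:soiled, B:soiled)
4. Suck → (A; A:clean, B:soiled)
5. Left → (A; A:clean, B:soiled)
6. Right → (B; A:clean, B:soiled)
7. Left → (A; A:clean, B:soiled)
8. Right → (B; A:clean, B:soiled)

(B; A:clean, B:soiled)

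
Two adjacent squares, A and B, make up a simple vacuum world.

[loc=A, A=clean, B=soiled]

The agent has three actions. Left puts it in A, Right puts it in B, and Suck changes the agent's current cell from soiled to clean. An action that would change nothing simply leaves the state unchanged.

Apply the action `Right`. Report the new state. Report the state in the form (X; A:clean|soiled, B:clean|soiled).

(B; A:clean, B:soiled)

start: (A; A:clean, B:soiled)
step 1/1 (Right): (B; A:clean, B:soiled)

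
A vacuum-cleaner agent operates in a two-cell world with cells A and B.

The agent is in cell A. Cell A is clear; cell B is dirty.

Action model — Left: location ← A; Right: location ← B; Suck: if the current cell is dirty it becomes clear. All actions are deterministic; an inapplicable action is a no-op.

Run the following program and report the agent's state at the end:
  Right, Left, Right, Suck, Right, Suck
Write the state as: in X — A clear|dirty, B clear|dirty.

in B — A clear, B clear

1. Right → in B — A clear, B dirty
2. Left → in A — A clear, B dirty
3. Right → in B — A clear, B dirty
4. Suck → in B — A clear, B clear
5. Right → in B — A clear, B clear
6. Suck → in B — A clear, B clear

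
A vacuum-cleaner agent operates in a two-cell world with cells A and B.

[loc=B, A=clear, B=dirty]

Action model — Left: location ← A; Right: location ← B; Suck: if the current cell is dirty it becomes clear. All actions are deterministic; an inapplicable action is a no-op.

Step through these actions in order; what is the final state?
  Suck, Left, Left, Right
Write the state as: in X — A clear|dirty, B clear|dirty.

t=1 Suck ⇒ in B — A clear, B clear
t=2 Left ⇒ in A — A clear, B clear
t=3 Left ⇒ in A — A clear, B clear
t=4 Right ⇒ in B — A clear, B clear

in B — A clear, B clear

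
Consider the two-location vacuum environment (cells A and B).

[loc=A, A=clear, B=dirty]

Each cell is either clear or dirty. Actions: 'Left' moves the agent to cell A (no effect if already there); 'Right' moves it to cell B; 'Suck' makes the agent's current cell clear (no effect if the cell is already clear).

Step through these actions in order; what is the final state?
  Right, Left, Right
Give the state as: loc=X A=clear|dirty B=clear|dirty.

[1] after Right: loc=B A=clear B=dirty
[2] after Left: loc=A A=clear B=dirty
[3] after Right: loc=B A=clear B=dirty

loc=B A=clear B=dirty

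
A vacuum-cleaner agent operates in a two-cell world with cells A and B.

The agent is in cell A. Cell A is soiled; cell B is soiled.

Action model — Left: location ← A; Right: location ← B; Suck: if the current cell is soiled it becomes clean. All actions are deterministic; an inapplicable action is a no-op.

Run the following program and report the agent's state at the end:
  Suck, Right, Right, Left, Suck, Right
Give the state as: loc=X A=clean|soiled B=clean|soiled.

loc=B A=clean B=soiled

1) do Suck; now loc=A A=clean B=soiled
2) do Right; now loc=B A=clean B=soiled
3) do Right; now loc=B A=clean B=soiled
4) do Left; now loc=A A=clean B=soiled
5) do Suck; now loc=A A=clean B=soiled
6) do Right; now loc=B A=clean B=soiled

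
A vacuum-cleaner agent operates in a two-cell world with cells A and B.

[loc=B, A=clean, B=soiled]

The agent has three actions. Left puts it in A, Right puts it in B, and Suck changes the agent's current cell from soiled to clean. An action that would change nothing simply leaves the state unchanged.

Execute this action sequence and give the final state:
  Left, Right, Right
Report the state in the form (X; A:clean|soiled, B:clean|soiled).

(B; A:clean, B:soiled)

step 1/3 (Left): (A; A:clean, B:soiled)
step 2/3 (Right): (B; A:clean, B:soiled)
step 3/3 (Right): (B; A:clean, B:soiled)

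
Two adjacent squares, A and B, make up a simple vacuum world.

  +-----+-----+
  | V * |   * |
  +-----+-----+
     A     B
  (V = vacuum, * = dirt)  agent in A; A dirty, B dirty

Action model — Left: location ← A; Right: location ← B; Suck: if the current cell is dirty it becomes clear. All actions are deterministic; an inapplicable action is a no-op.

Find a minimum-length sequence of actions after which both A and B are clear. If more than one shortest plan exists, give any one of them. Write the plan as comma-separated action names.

Suck, Right, Suck

1) do Suck; now <A|clear|dirty>
2) do Right; now <B|clear|dirty>
3) do Suck; now <B|clear|clear>
min 3: Suck A + move + Suck B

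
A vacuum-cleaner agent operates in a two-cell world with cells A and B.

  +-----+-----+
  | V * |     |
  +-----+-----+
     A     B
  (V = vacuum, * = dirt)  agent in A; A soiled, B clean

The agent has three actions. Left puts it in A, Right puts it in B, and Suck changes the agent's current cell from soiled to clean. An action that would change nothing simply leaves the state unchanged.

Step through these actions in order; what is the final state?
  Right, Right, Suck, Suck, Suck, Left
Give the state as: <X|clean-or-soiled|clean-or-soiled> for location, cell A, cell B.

[1] after Right: <B|soiled|clean>
[2] after Right: <B|soiled|clean>
[3] after Suck: <B|soiled|clean>
[4] after Suck: <B|soiled|clean>
[5] after Suck: <B|soiled|clean>
[6] after Left: <A|soiled|clean>

<A|soiled|clean>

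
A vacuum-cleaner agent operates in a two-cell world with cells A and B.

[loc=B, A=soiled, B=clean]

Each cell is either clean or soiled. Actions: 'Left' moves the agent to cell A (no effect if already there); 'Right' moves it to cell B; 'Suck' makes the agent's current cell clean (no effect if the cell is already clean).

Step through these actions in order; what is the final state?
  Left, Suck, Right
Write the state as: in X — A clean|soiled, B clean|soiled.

in B — A clean, B clean

1) do Left; now in A — A soiled, B clean
2) do Suck; now in A — A clean, B clean
3) do Right; now in B — A clean, B clean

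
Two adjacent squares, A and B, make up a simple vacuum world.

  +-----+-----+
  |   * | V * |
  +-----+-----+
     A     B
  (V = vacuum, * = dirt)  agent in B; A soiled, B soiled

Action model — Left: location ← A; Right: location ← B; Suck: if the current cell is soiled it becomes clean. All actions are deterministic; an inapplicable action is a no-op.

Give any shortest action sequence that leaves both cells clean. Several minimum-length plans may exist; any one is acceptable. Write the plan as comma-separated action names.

[1] after Suck: loc=B A=soiled B=clean
[2] after Left: loc=A A=soiled B=clean
[3] after Suck: loc=A A=clean B=clean
min 3: Suck B + move + Suck A

Suck, Left, Suck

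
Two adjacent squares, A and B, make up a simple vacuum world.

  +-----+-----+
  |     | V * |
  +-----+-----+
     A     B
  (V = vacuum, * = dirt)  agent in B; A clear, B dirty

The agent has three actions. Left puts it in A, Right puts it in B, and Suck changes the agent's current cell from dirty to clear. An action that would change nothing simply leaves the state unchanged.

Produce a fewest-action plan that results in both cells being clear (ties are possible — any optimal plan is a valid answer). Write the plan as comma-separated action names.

1. Suck → (B; A:clear, B:clear)
min 1: B is dirty, one Suck

Suck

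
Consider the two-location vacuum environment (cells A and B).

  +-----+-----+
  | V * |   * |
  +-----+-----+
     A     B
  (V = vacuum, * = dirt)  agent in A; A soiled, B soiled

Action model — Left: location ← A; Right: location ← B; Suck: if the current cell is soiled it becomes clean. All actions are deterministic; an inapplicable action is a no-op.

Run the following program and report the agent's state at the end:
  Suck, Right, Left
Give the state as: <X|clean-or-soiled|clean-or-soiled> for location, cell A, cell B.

Suck (#1): <A|clean|soiled>
Right (#2): <B|clean|soiled>
Left (#3): <A|clean|soiled>

<A|clean|soiled>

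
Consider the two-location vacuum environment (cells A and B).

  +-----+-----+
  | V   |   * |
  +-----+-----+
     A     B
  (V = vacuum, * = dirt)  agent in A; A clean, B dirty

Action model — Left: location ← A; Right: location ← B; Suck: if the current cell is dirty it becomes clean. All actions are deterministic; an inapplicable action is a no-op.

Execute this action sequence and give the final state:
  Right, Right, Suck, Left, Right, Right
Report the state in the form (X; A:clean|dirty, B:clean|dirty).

[1] after Right: (B; A:clean, B:dirty)
[2] after Right: (B; A:clean, B:dirty)
[3] after Suck: (B; A:clean, B:clean)
[4] after Left: (A; A:clean, B:clean)
[5] after Right: (B; A:clean, B:clean)
[6] after Right: (B; A:clean, B:clean)

(B; A:clean, B:clean)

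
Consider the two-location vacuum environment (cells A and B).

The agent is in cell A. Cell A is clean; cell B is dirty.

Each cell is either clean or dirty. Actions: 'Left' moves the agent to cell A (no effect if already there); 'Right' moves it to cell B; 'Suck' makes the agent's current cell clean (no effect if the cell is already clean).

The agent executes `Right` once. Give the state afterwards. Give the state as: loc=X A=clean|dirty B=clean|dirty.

loc=B A=clean B=dirty

start: loc=A A=clean B=dirty
step 1/1 (Right): loc=B A=clean B=dirty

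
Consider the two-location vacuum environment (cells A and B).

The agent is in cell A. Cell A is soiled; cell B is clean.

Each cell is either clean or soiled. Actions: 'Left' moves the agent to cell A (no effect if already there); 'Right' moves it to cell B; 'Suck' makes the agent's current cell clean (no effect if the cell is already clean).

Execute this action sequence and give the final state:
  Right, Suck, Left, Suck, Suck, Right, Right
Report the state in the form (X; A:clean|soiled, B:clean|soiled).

1) do Right; now (B; A:soiled, B:clean)
2) do Suck; now (B; A:soiled, B:clean)
3) do Left; now (A; A:soiled, B:clean)
4) do Suck; now (A; A:clean, B:clean)
5) do Suck; now (A; A:clean, B:clean)
6) do Right; now (B; A:clean, B:clean)
7) do Right; now (B; A:clean, B:clean)

(B; A:clean, B:clean)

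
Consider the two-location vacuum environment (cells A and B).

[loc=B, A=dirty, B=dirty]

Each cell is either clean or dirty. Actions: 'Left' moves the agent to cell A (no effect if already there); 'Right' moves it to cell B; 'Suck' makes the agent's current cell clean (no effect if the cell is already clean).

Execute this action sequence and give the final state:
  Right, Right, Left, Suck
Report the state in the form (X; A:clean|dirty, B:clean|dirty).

(A; A:clean, B:dirty)

1) do Right; now (B; A:dirty, B:dirty)
2) do Right; now (B; A:dirty, B:dirty)
3) do Left; now (A; A:dirty, B:dirty)
4) do Suck; now (A; A:clean, B:dirty)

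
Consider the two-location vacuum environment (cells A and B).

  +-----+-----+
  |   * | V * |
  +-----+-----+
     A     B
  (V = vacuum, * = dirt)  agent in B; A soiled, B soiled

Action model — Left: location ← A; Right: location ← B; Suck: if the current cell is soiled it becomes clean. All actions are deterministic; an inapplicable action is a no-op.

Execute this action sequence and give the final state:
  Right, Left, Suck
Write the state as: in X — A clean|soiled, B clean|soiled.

in A — A clean, B soiled

[1] after Right: in B — A soiled, B soiled
[2] after Left: in A — A soiled, B soiled
[3] after Suck: in A — A clean, B soiled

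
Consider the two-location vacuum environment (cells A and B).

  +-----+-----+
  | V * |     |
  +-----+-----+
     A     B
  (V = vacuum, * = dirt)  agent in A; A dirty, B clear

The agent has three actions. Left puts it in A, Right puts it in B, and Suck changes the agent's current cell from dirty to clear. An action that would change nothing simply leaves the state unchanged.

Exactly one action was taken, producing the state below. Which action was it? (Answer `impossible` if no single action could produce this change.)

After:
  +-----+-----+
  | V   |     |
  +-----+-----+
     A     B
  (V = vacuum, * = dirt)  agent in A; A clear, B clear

try  Left: <A|dirty|clear>
try Right: <B|dirty|clear>
try  Suck: <A|clear|clear>  ← match

Suck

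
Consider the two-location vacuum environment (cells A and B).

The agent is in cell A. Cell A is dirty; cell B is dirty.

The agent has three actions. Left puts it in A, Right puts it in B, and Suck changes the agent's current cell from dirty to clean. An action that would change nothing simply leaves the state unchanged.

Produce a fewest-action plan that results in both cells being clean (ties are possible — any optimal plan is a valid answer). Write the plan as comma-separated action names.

[1] after Suck: in A — A clean, B dirty
[2] after Right: in B — A clean, B dirty
[3] after Suck: in B — A clean, B clean
min 3: Suck A + move + Suck B

Suck, Right, Suck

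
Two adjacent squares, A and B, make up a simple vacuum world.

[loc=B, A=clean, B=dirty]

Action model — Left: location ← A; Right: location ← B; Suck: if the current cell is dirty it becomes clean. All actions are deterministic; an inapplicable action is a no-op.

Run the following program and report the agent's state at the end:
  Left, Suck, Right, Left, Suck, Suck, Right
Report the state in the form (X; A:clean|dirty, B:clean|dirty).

1. Left → (A; A:clean, B:dirty)
2. Suck → (A; A:clean, B:dirty)
3. Right → (B; A:clean, B:dirty)
4. Left → (A; A:clean, B:dirty)
5. Suck → (A; A:clean, B:dirty)
6. Suck → (A; A:clean, B:dirty)
7. Right → (B; A:clean, B:dirty)

(B; A:clean, B:dirty)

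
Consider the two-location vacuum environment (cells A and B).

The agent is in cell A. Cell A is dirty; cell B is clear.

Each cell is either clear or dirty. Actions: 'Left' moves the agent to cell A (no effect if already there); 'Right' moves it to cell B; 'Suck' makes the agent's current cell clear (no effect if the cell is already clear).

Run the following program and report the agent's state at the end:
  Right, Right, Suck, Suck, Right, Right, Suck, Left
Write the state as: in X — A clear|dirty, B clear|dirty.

Right (#1): in B — A dirty, B clear
Right (#2): in B — A dirty, B clear
Suck (#3): in B — A dirty, B clear
Suck (#4): in B — A dirty, B clear
Right (#5): in B — A dirty, B clear
Right (#6): in B — A dirty, B clear
Suck (#7): in B — A dirty, B clear
Left (#8): in A — A dirty, B clear

in A — A dirty, B clear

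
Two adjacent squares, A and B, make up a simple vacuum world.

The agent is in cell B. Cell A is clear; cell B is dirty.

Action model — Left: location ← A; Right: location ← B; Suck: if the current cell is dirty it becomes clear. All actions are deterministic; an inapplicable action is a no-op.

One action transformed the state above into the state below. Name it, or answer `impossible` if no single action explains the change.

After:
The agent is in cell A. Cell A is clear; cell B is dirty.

try  Left: <A|clear|dirty>  ← match
try Right: <B|clear|dirty>
try  Suck: <B|clear|clear>

Left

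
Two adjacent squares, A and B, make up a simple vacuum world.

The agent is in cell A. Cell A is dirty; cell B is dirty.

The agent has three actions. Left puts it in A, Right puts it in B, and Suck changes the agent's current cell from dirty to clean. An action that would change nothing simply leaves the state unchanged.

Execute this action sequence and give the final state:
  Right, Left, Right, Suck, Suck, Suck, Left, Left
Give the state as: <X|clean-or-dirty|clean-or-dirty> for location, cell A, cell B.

1. Right → <B|dirty|dirty>
2. Left → <A|dirty|dirty>
3. Right → <B|dirty|dirty>
4. Suck → <B|dirty|clean>
5. Suck → <B|dirty|clean>
6. Suck → <B|dirty|clean>
7. Left → <A|dirty|clean>
8. Left → <A|dirty|clean>

<A|dirty|clean>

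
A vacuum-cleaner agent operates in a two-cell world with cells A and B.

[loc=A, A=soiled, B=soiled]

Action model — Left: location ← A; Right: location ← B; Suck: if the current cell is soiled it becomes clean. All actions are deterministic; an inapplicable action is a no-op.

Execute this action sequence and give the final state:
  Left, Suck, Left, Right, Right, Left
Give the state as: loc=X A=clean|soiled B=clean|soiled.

step 1/6 (Left): loc=A A=soiled B=soiled
step 2/6 (Suck): loc=A A=clean B=soiled
step 3/6 (Left): loc=A A=clean B=soiled
step 4/6 (Right): loc=B A=clean B=soiled
step 5/6 (Right): loc=B A=clean B=soiled
step 6/6 (Left): loc=A A=clean B=soiled

loc=A A=clean B=soiled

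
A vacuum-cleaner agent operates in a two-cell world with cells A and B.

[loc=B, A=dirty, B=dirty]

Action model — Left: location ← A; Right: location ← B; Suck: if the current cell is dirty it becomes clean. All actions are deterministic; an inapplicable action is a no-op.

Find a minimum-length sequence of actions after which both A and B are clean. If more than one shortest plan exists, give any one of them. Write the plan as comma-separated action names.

1) do Suck; now loc=B A=dirty B=clean
2) do Left; now loc=A A=dirty B=clean
3) do Suck; now loc=A A=clean B=clean
min 3: Suck B + move + Suck A

Suck, Left, Suck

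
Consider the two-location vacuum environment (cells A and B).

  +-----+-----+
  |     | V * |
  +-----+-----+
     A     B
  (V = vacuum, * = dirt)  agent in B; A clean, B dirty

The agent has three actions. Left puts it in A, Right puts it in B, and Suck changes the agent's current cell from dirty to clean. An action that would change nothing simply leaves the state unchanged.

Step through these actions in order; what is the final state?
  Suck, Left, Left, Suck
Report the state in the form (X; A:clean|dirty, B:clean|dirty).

1) do Suck; now (B; A:clean, B:clean)
2) do Left; now (A; A:clean, B:clean)
3) do Left; now (A; A:clean, B:clean)
4) do Suck; now (A; A:clean, B:clean)

(A; A:clean, B:clean)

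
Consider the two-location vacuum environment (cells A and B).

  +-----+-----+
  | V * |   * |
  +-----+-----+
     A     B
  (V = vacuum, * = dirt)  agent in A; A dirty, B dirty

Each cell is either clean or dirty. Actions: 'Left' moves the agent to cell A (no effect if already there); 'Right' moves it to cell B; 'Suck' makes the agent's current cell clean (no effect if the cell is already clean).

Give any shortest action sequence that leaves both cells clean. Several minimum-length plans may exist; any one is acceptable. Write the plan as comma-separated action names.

Suck, Right, Suck

[1] after Suck: in A — A clean, B dirty
[2] after Right: in B — A clean, B dirty
[3] after Suck: in B — A clean, B clean
min 3: Suck A + move + Suck B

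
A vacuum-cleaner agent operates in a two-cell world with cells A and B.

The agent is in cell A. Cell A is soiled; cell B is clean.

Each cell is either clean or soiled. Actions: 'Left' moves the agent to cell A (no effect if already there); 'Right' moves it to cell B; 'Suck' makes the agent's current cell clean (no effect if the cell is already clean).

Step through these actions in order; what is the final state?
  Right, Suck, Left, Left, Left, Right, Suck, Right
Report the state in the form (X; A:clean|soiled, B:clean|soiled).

1. Right → (B; A:soiled, B:clean)
2. Suck → (B; A:soiled, B:clean)
3. Left → (A; A:soiled, B:clean)
4. Left → (A; A:soiled, B:clean)
5. Left → (A; A:soiled, B:clean)
6. Right → (B; A:soiled, B:clean)
7. Suck → (B; A:soiled, B:clean)
8. Right → (B; A:soiled, B:clean)

(B; A:soiled, B:clean)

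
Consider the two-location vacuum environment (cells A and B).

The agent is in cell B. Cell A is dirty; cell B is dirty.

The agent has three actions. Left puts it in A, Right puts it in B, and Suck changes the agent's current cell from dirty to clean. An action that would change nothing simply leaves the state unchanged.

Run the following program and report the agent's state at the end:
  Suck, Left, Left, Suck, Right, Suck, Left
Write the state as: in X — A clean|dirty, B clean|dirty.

in A — A clean, B clean

t=1 Suck ⇒ in B — A dirty, B clean
t=2 Left ⇒ in A — A dirty, B clean
t=3 Left ⇒ in A — A dirty, B clean
t=4 Suck ⇒ in A — A clean, B clean
t=5 Right ⇒ in B — A clean, B clean
t=6 Suck ⇒ in B — A clean, B clean
t=7 Left ⇒ in A — A clean, B clean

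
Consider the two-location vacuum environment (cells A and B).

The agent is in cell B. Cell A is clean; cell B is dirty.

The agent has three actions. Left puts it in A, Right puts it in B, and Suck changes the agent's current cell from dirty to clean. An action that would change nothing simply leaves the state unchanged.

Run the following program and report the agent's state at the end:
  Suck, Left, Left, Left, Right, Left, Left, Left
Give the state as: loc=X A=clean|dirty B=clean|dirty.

step 1/8 (Suck): loc=B A=clean B=clean
step 2/8 (Left): loc=A A=clean B=clean
step 3/8 (Left): loc=A A=clean B=clean
step 4/8 (Left): loc=A A=clean B=clean
step 5/8 (Right): loc=B A=clean B=clean
step 6/8 (Left): loc=A A=clean B=clean
step 7/8 (Left): loc=A A=clean B=clean
step 8/8 (Left): loc=A A=clean B=clean

loc=A A=clean B=clean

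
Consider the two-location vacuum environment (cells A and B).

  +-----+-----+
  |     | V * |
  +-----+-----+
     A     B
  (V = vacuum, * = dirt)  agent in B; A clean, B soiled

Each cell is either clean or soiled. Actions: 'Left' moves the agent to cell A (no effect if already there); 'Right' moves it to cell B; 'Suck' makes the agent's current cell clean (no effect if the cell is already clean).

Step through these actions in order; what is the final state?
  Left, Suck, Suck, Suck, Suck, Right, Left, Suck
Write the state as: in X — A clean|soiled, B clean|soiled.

in A — A clean, B soiled

1) do Left; now in A — A clean, B soiled
2) do Suck; now in A — A clean, B soiled
3) do Suck; now in A — A clean, B soiled
4) do Suck; now in A — A clean, B soiled
5) do Suck; now in A — A clean, B soiled
6) do Right; now in B — A clean, B soiled
7) do Left; now in A — A clean, B soiled
8) do Suck; now in A — A clean, B soiled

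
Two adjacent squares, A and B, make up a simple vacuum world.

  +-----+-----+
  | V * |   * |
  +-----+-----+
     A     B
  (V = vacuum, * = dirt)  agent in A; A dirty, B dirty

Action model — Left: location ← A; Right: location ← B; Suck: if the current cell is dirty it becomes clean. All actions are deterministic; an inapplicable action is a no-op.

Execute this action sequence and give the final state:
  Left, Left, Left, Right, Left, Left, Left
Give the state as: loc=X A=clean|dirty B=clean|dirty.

Left (#1): loc=A A=dirty B=dirty
Left (#2): loc=A A=dirty B=dirty
Left (#3): loc=A A=dirty B=dirty
Right (#4): loc=B A=dirty B=dirty
Left (#5): loc=A A=dirty B=dirty
Left (#6): loc=A A=dirty B=dirty
Left (#7): loc=A A=dirty B=dirty

loc=A A=dirty B=dirty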